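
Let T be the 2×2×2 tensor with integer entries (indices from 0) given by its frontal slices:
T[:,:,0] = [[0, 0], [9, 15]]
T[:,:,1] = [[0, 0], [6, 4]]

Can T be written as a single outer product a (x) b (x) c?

The mode-2 unfolding of T (rows indexed by j, columns by (i,k) = (0,0), (0,1), (1,0), (1,1)) is [[0, 0, 9, 6], [0, 0, 15, 4]].
There the 2×2 minor on rows j ∈ {0, 1}, columns (i,k) ∈ {(1,0), (1,1)} is det [[9, 6], [15, 4]] = -54 ≠ 0, so this unfolding has rank ≥ 2; CP rank is at least every unfolding rank, so rank(T) ≥ 2.
In particular rank(T) ≥ 2 > 1, so T is not rank-1.

No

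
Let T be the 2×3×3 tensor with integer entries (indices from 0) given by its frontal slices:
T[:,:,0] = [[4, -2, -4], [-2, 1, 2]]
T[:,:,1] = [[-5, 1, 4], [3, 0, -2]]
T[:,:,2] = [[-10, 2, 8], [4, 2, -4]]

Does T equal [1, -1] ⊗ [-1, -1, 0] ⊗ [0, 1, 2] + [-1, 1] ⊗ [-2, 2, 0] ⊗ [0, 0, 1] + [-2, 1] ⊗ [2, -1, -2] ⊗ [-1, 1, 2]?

No

Reconstruct entry (0,0,2) from the claimed factors: Σₗ aₗ[0]bₗ[0]cₗ[2] = (1)·(-1)·(2) + (-1)·(-2)·(1) + (-2)·(2)·(2) = -8, but T[0,0,2] = -10. The claim is false.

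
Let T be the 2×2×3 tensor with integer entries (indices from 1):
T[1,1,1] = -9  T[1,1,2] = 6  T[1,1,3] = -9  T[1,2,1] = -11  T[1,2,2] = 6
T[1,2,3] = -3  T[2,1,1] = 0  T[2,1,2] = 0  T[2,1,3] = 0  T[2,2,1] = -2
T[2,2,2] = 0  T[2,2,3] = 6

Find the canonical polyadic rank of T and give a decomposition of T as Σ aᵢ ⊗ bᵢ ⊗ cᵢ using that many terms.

Lower bound: in the mode-3 unfolding of T (rows indexed by k, columns by (i,j)) the 2×2 minor on rows k ∈ {1, 2}, columns (i,j) ∈ {(1,1), (1,2)} is det [[-9, -11], [6, 6]] = 12 ≠ 0, so that unfolding has rank ≥ 2 and hence rank(T) ≥ 2 (CP rank is at least every unfolding rank, though it can be larger).
Upper bound: with S_k = T[:,:,k], the two rank-1 terms a₁b₁ᵀ, a₂b₂ᵀ are the rank-1 members of the pencil x·S₁ + y·S₂.
det(x·S₁ + y·S₂) is 18·x² − 12·xy = 6·(3·x − 2·y)(x), vanishing at (x:y) = (2:3) and (0:1).
M₁ = 2·S₁ + 3·S₂ = [[0, -4], [0, -4]] = (-4)·[1, 1][0, 1]ᵀ and M₂ = S₂ = [[6, 6], [0, 0]] = 6·[1, 0][1, 1]ᵀ, so take a₁ = [1, 1], b₁ = [0, 1], a₂ = [1, 0], b₂ = [1, 1].
Each slice is an integer combination of E₁ = a₁b₁ᵀ and E₂ = a₂b₂ᵀ: S₁ = −2·E₁ − 9·E₂, S₂ = 6·E₂, S₃ = 6·E₁ − 9·E₂; reading off coefficients, c₁ = [-2, 0, 6] and c₂ = [-9, 6, -9].
Hence T = [1, 1] ⊗ [0, 1] ⊗ [-2, 0, 6] + [1, 0] ⊗ [1, 1] ⊗ [-9, 6, -9], so rank(T) ≤ 2.
These bounds meet, so rank(T) = 2.

rank(T) = 2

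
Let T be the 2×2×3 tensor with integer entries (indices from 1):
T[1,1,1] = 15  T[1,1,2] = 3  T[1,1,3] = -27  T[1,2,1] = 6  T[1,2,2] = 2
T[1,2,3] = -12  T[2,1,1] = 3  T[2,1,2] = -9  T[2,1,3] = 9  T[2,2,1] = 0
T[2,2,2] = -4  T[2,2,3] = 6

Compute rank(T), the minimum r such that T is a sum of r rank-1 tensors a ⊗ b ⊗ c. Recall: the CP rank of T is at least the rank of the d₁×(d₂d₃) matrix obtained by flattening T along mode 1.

2

Lower bound: the mode-1 unfolding of T (rows indexed by i, columns by (j,k) = (1,1), (1,2), (1,3), (2,1), (2,2), (2,3)) is [[15, 3, -27, 6, 2, -12], [3, -9, 9, 0, -4, 6]].
There the 2×2 minor on rows i ∈ {1, 2}, columns (j,k) ∈ {(1,1), (1,2)} is det [[15, 3], [3, -9]] = -144 ≠ 0, so this unfolding has rank ≥ 2; CP rank is at least every unfolding rank, so rank(T) ≥ 2. (Unfolding ranks only ever bound the CP rank from below — rank(T) can be strictly larger than all of them — so the matching upper bound has to come from an explicit 2-term decomposition.)
Upper bound — finding two terms. Write S_k = T[:,:,k] for the frontal slices: S₁ = [[15, 6], [3, 0]], S₂ = [[3, 2], [-9, -4]], S₃ = [[-27, -12], [9, 6]].
If T = a₁ ⊗ b₁ ⊗ c₁ + a₂ ⊗ b₂ ⊗ c₂ then each S_k = c₁[k]·a₁b₁ᵀ + c₂[k]·a₂b₂ᵀ. S₁ and S₂ are linearly independent, so a₁b₁ᵀ and a₂b₂ᵀ must span the same plane of matrices: they are the rank-1 matrices of the form x·S₁ + y·S₂.
det(x·S₁ + y·S₂) is −18·x² − 12·xy + 6·y² = (-6)·(3·x − y)(x + y), vanishing at (x:y) = (1:3) and (1:-1).
M₁ = S₁ + 3·S₂ = [[24, 12], [-24, -12]] = 12·[1, -1][2, 1]ᵀ and M₂ = S₁ − S₂ = [[12, 4], [12, 4]] = 4·[1, 1][3, 1]ᵀ, so take a₁ = [1, -1], b₁ = [2, 1], a₂ = [1, 1], b₂ = [3, 1].
Each slice is an integer combination of E₁ = a₁b₁ᵀ and E₂ = a₂b₂ᵀ: S₁ = 3·E₁ + 3·E₂, S₂ = 3·E₁ − E₂, S₃ = −9·E₁ − 3·E₂; reading off coefficients, c₁ = [3, 3, -9] and c₂ = [3, -1, -3].
Hence T = [1, -1] ⊗ [2, 1] ⊗ [3, 3, -9] + [1, 1] ⊗ [3, 1] ⊗ [3, -1, -3], so rank(T) ≤ 2.
These bounds meet, so rank(T) = 2.
Check entry T[1,2,2] = 2: (1)·(1)·(3) + (1)·(1)·(-1) = 2.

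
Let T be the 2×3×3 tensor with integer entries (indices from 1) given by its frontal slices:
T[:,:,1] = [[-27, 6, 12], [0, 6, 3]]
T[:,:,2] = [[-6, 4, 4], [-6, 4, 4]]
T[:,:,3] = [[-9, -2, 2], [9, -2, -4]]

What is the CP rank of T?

2

Lower bound: the mode-1 unfolding of T (rows indexed by i, columns by (j,k) = (1,1), (1,2), (1,3), (2,1), (2,2), (2,3), (3,1), (3,2), (3,3)) is [[-27, -6, -9, 6, 4, -2, 12, 4, 2], [0, -6, 9, 6, 4, -2, 3, 4, -4]].
There the 2×2 minor on rows i ∈ {1, 2}, columns (j,k) ∈ {(1,1), (1,2)} is det [[-27, -6], [0, -6]] = 162 ≠ 0, so this unfolding has rank ≥ 2; CP rank is at least every unfolding rank, so rank(T) ≥ 2. (Unfolding ranks only ever bound the CP rank from below — rank(T) can be strictly larger than all of them — so the matching upper bound has to come from an explicit 2-term decomposition.)
Upper bound — finding two terms. Write S_k = T[:,:,k] for the frontal slices: S₁ = [[-27, 6, 12], [0, 6, 3]], S₂ = [[-6, 4, 4], [-6, 4, 4]], S₃ = [[-9, -2, 2], [9, -2, -4]].
If T = a₁ ⊗ b₁ ⊗ c₁ + a₂ ⊗ b₂ ⊗ c₂ then each S_k = c₁[k]·a₁b₁ᵀ + c₂[k]·a₂b₂ᵀ. S₁ and S₂ are linearly independent, so a₁b₁ᵀ and a₂b₂ᵀ must span the same plane of matrices: they are the rank-1 matrices of the form x·S₁ + y·S₂.
The 2×2 minor of x·S₁ + y·S₂ on rows {1,2}, columns {1,2} is −162·x² − 108·xy = (-54)·(3·x + 2·y)(x), vanishing at (x:y) = (2:-3) and (0:1).
M₁ = 2·S₁ − 3·S₂ = [[-36, 0, 12], [18, 0, -6]] = (-6)·[2, -1][3, 0, -1]ᵀ and M₂ = S₂ = [[-6, 4, 4], [-6, 4, 4]] = (-2)·[1, 1][3, -2, -2]ᵀ, so take a₁ = [2, -1], b₁ = [3, 0, -1], a₂ = [1, 1], b₂ = [3, -2, -2].
Each slice is an integer combination of E₁ = a₁b₁ᵀ and E₂ = a₂b₂ᵀ: S₁ = −3·E₁ − 3·E₂, S₂ = −2·E₂, S₃ = −2·E₁ + E₂; reading off coefficients, c₁ = [-3, 0, -2] and c₂ = [-3, -2, 1].
Hence T = [2, -1] ⊗ [3, 0, -1] ⊗ [-3, 0, -2] + [1, 1] ⊗ [3, -2, -2] ⊗ [-3, -2, 1], so rank(T) ≤ 2.
These bounds meet, so rank(T) = 2.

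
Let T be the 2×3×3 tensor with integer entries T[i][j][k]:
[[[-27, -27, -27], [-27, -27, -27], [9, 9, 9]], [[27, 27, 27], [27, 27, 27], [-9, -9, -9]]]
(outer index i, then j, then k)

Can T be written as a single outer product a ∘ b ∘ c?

If T = a ∘ b ∘ c then every fibre of T is a multiple of the corresponding factor, so read the factors off the fibres through the nonzero entry T[0,0,0] = -27.
The mode-1 fibre T[:,0,0] = [-27, 27] gives a = (1, -1) (primitive direction); the mode-2 fibre T[0,:,0] = [-27, -27, 9] gives b = (3, 3, -1); then c[k] = T[0,0,k] / (a[0]·b[0]) = [-27, -27, -27] / 3 = (-9, -9, -9).
Expanding (1, -1) ∘ (3, 3, -1) ∘ (-9, -9, -9) reproduces all 18 entries of T, so T = (1, -1) ∘ (3, 3, -1) ∘ (-9, -9, -9) and rank(T) ≤ 1.
Equivalently every frontal slice T[:,:,k] is c[k] times the rank-1 matrix (1, -1) ∘ (3, 3, -1). So T has rank 1 (it is nonzero).

Yes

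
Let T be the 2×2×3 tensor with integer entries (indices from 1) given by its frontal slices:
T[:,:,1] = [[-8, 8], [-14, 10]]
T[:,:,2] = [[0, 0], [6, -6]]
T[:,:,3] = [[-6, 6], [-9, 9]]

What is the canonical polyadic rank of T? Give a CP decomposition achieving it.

Lower bound: in the mode-3 unfolding of T (rows indexed by k, columns by (i,j)) the 3×3 minor on rows k ∈ {1, 2, 3}, columns (i,j) ∈ {(1,1), (2,1), (2,2)} is det [[-8, -14, 10], [0, 6, -6], [-6, -9, 9]] = -144 ≠ 0, so that unfolding has rank ≥ 3 and hence rank(T) ≥ 3 (CP rank is at least every unfolding rank, though it can be larger).
Upper bound: T is a sum of 3 rank-1 terms, T = [0, 1] ⊗ [1, 0] ⊗ [-4, 0, 0] + [1, 2] ⊗ [1, -1] ⊗ [-4, 4, -4] + [2, 1] ⊗ [1, -1] ⊗ [-2, -2, -1] (one valid choice — decompositions are not unique — normalised so each a, b is primitive with positive first nonzero entry; check it by expanding all entries), so rank(T) ≤ 3.
These bounds meet, so rank(T) = 3.

rank(T) = 3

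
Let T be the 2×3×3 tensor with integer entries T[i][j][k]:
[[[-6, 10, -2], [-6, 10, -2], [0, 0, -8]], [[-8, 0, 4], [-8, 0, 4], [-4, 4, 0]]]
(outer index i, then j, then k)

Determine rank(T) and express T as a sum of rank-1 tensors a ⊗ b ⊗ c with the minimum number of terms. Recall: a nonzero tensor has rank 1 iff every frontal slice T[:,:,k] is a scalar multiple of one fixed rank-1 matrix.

rank(T) = 3

Lower bound: the mode-3 unfolding of T (rows indexed by k, columns by (i,j) = (0,0), (0,1), (0,2), (1,0), (1,1), (1,2)) is [[-6, -6, 0, -8, -8, -4], [10, 10, 0, 0, 0, 4], [-2, -2, -8, 4, 4, 0]].
There the 3×3 minor on rows k ∈ {0, 1, 2}, columns (i,j) ∈ {(0,0), (0,2), (1,0)} is det [[-6, 0, -8], [10, 0, 0], [-2, -8, 4]] = 640 ≠ 0, so this unfolding has rank ≥ 3; CP rank is at least every unfolding rank, so rank(T) ≥ 3. (This is only a lower bound: in general the CP rank may exceed every unfolding rank, so we still need to exhibit 3 rank-1 terms summing to T.)
Upper bound: T is a sum of 3 rank-1 terms, T = (1, -2) ⊗ (1, 1, 0) ⊗ (2, 2, -2) + (1, 0) ⊗ (0, 0, 1) ⊗ (8, -8, -8) + (2, 1) ⊗ (1, 1, 1) ⊗ (-4, 4, 0) (written with every a and b primitive with positive leading entry and the scale carried by c; CP decompositions are not unique, and this one is verified by expanding entrywise), so rank(T) ≤ 3.
These bounds meet, so rank(T) = 3.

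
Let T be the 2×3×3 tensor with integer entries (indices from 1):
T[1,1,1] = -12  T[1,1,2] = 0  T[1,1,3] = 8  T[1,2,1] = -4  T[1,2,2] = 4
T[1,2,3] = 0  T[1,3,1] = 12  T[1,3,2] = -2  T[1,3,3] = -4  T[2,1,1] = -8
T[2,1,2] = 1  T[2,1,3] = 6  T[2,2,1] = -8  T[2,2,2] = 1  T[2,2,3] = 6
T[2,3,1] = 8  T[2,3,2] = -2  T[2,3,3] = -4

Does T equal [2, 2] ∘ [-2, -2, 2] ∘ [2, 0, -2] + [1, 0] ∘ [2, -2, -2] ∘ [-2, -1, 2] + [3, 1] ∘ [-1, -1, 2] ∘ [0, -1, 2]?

No

Reconstruct entry (1,1,2) from the claimed factors: Σₗ aₗ[1]bₗ[1]cₗ[2] = (2)·(-2)·(0) + (1)·(2)·(-1) + (3)·(-1)·(-1) = 1, but T[1,1,2] = 0. The claim is false.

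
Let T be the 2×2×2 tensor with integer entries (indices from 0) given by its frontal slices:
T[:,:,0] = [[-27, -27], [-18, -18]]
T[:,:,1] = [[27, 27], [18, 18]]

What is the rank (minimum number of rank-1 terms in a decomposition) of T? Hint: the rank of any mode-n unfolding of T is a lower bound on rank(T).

1

Lower bound: T ≠ 0 (e.g. T[0,0,0] = -27), so rank(T) ≥ 1.
Upper bound: the mode-1 fibre T[:,0,0] = [-27, -18] gives a = [3, 2] (primitive direction); the mode-2 fibre T[0,:,0] = [-27, -27] gives b = [1, 1]; then c[k] = T[0,0,k] / (a[0]·b[0]) = [-27, 27] / 3 = [-9, 9].
Expanding [3, 2] ⊗ [1, 1] ⊗ [-9, 9] reproduces all 8 entries of T, so T = [3, 2] ⊗ [1, 1] ⊗ [-9, 9] and rank(T) ≤ 1.
These bounds meet, so rank(T) = 1.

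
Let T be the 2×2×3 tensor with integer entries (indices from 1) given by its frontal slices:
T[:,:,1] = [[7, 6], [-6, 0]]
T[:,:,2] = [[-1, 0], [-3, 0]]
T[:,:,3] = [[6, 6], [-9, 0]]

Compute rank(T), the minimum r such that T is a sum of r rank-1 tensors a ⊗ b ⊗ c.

2

Lower bound: the mode-1 unfolding of T (rows indexed by i, columns by (j,k) = (1,1), (1,2), (1,3), (2,1), (2,2), (2,3)) is [[7, -1, 6, 6, 0, 6], [-6, -3, -9, 0, 0, 0]].
There the 2×2 minor on rows i ∈ {1, 2}, columns (j,k) ∈ {(1,1), (1,2)} is det [[7, -1], [-6, -3]] = -27 ≠ 0, so this unfolding has rank ≥ 2; CP rank is at least every unfolding rank, so rank(T) ≥ 2. (Flattening ranks never certify an upper bound on CP rank; for that we must actually write T with 2 rank-1 terms.)
Upper bound — finding two terms. Write S_k = T[:,:,k] for the frontal slices: S₁ = [[7, 6], [-6, 0]], S₂ = [[-1, 0], [-3, 0]], S₃ = [[6, 6], [-9, 0]].
If T = a₁ ⊗ b₁ ⊗ c₁ + a₂ ⊗ b₂ ⊗ c₂ then each S_k = c₁[k]·a₁b₁ᵀ + c₂[k]·a₂b₂ᵀ. S₁ and S₂ are linearly independent, so a₁b₁ᵀ and a₂b₂ᵀ must span the same plane of matrices: they are the rank-1 matrices of the form x·S₁ + y·S₂.
det(x·S₁ + y·S₂) is 36·x² + 18·xy = 18·(2·x + y)(x), vanishing at (x:y) = (1:-2) and (0:1).
M₁ = S₁ − 2·S₂ = [[9, 6], [0, 0]] = 3·(1, 0)(3, 2)ᵀ and M₂ = S₂ = [[-1, 0], [-3, 0]] = −(1, 3)(1, 0)ᵀ, so take a₁ = (1, 0), b₁ = (3, 2), a₂ = (1, 3), b₂ = (1, 0).
Each slice is an integer combination of E₁ = a₁b₁ᵀ and E₂ = a₂b₂ᵀ: S₁ = 3·E₁ − 2·E₂, S₂ = −E₂, S₃ = 3·E₁ − 3·E₂; reading off coefficients, c₁ = (3, 0, 3) and c₂ = (-2, -1, -3).
Hence T = (1, 0) ⊗ (3, 2) ⊗ (3, 0, 3) + (1, 3) ⊗ (1, 0) ⊗ (-2, -1, -3), so rank(T) ≤ 2.
These bounds meet, so rank(T) = 2.
Check entry T[1,2,2] = 0: (1)·(2)·(0) + (1)·(0)·(-1) = 0.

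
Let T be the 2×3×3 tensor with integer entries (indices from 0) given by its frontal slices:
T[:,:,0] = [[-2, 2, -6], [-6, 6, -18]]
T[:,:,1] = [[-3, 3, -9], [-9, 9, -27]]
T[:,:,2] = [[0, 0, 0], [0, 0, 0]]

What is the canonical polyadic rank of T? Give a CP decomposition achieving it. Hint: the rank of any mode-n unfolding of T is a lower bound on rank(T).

rank(T) = 1

Lower bound: T ≠ 0 (e.g. T[0,0,0] = -2), so rank(T) ≥ 1.
Upper bound: if T = a ⊗ b ⊗ c then every fibre of T is a multiple of the corresponding factor, so read the factors off the fibres through the nonzero entry T[0,0,0] = -2.
The mode-1 fibre T[:,0,0] = [-2, -6] gives a = [1, 3] (primitive direction); the mode-2 fibre T[0,:,0] = [-2, 2, -6] gives b = [1, -1, 3]; then c[k] = T[0,0,k] / (a[0]·b[0]) = [-2, -3, 0] / 1 = [-2, -3, 0].
Expanding [1, 3] ⊗ [1, -1, 3] ⊗ [-2, -3, 0] reproduces all 18 entries of T, so T = [1, 3] ⊗ [1, -1, 3] ⊗ [-2, -3, 0] and rank(T) ≤ 1.
These bounds meet, so rank(T) = 1.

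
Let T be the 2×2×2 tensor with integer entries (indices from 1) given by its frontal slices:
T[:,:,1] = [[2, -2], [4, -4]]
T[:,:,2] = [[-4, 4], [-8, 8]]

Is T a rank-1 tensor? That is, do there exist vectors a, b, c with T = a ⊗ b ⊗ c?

Yes

If T = a ⊗ b ⊗ c then every fibre of T is a multiple of the corresponding factor, so read the factors off the fibres through the nonzero entry T[1,1,1] = 2.
The mode-1 fibre T[:,1,1] = [2, 4] gives a = [1, 2] (primitive direction); the mode-2 fibre T[1,:,1] = [2, -2] gives b = [1, -1]; then c[k] = T[1,1,k] / (a[1]·b[1]) = [2, -4] / 1 = [2, -4].
Expanding [1, 2] ⊗ [1, -1] ⊗ [2, -4] reproduces all 8 entries of T, so T = [1, 2] ⊗ [1, -1] ⊗ [2, -4] and rank(T) ≤ 1.
Equivalently every frontal slice T[:,:,k] is c[k] times the rank-1 matrix [1, 2] ⊗ [1, -1]. So T has rank 1 (it is nonzero).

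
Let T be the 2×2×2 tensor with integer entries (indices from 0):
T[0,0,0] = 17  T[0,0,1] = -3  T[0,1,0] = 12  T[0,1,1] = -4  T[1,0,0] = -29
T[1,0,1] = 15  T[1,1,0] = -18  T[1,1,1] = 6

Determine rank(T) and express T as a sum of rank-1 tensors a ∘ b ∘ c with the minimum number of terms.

Lower bound: the mode-3 unfolding of T (rows indexed by k, columns by (i,j) = (0,0), (0,1), (1,0), (1,1)) is [[17, 12, -29, -18], [-3, -4, 15, 6]].
There the 2×2 minor on rows k ∈ {0, 1}, columns (i,j) ∈ {(0,0), (0,1)} is det [[17, 12], [-3, -4]] = -32 ≠ 0, so this unfolding has rank ≥ 2; CP rank is at least every unfolding rank, so rank(T) ≥ 2. (Unfolding ranks only ever bound the CP rank from below — rank(T) can be strictly larger than all of them — so the matching upper bound has to come from an explicit 2-term decomposition.)
Upper bound — finding two terms. Write S_k = T[:,:,k] for the frontal slices: S₀ = [[17, 12], [-29, -18]], S₁ = [[-3, -4], [15, 6]].
If T = a₁ ∘ b₁ ∘ c₁ + a₂ ∘ b₂ ∘ c₂ then each S_k = c₁[k]·a₁b₁ᵀ + c₂[k]·a₂b₂ᵀ. S₀ and S₁ are linearly independent, so a₁b₁ᵀ and a₂b₂ᵀ must span the same plane of matrices: they are the rank-1 matrices of the form x·S₀ + y·S₁.
det(x·S₀ + y·S₁) is 42·x² − 140·xy + 42·y² = 14·(x − 3·y)(3·x − y), vanishing at (x:y) = (3:1) and (1:3).
M₁ = 3·S₀ + S₁ = [[48, 32], [-72, -48]] = 8·[2, -3][3, 2]ᵀ and M₂ = S₀ + 3·S₁ = [[8, 0], [16, 0]] = 8·[1, 2][1, 0]ᵀ, so take a₁ = [2, -3], b₁ = [3, 2], a₂ = [1, 2], b₂ = [1, 0].
Each slice is an integer combination of E₁ = a₁b₁ᵀ and E₂ = a₂b₂ᵀ: S₀ = 3·E₁ − E₂, S₁ = −E₁ + 3·E₂; reading off coefficients, c₁ = [3, -1] and c₂ = [-1, 3].
Hence T = [2, -3] ∘ [3, 2] ∘ [3, -1] + [1, 2] ∘ [1, 0] ∘ [-1, 3], so rank(T) ≤ 2.
These bounds meet, so rank(T) = 2.

rank(T) = 2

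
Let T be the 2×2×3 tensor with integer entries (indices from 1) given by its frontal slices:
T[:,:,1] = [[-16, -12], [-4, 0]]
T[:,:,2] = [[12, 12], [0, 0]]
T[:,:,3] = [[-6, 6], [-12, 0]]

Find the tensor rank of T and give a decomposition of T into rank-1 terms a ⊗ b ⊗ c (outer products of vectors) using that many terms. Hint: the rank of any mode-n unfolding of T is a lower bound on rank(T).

rank(T) = 2

Lower bound: the mode-2 unfolding of T (rows indexed by j, columns by (i,k) = (1,1), (1,2), (1,3), (2,1), (2,2), (2,3)) is [[-16, 12, -6, -4, 0, -12], [-12, 12, 6, 0, 0, 0]].
There the 2×2 minor on rows j ∈ {1, 2}, columns (i,k) ∈ {(1,1), (1,2)} is det [[-16, 12], [-12, 12]] = -48 ≠ 0, so this unfolding has rank ≥ 2; CP rank is at least every unfolding rank, so rank(T) ≥ 2. (This is only a lower bound: in general the CP rank may exceed every unfolding rank, so we still need to exhibit 2 rank-1 terms summing to T.)
Upper bound — finding two terms. Write S_k = T[:,:,k] for the frontal slices: S₁ = [[-16, -12], [-4, 0]], S₂ = [[12, 12], [0, 0]], S₃ = [[-6, 6], [-12, 0]].
If T = a₁ ⊗ b₁ ⊗ c₁ + a₂ ⊗ b₂ ⊗ c₂ then each S_k = c₁[k]·a₁b₁ᵀ + c₂[k]·a₂b₂ᵀ. S₁ and S₂ are linearly independent, so a₁b₁ᵀ and a₂b₂ᵀ must span the same plane of matrices: they are the rank-1 matrices of the form x·S₁ + y·S₂.
det(x·S₁ + y·S₂) is −48·x² + 48·xy = (-48)·(x − y)(x), vanishing at (x:y) = (1:1) and (0:1).
M₁ = S₁ + S₂ = [[-4, 0], [-4, 0]] = (-4)·(1, 1)(1, 0)ᵀ and M₂ = S₂ = [[12, 12], [0, 0]] = 12·(1, 0)(1, 1)ᵀ, so take a₁ = (1, 1), b₁ = (1, 0), a₂ = (1, 0), b₂ = (1, 1).
Each slice is an integer combination of E₁ = a₁b₁ᵀ and E₂ = a₂b₂ᵀ: S₁ = −4·E₁ − 12·E₂, S₂ = 12·E₂, S₃ = −12·E₁ + 6·E₂; reading off coefficients, c₁ = (-4, 0, -12) and c₂ = (-12, 12, 6).
Hence T = (1, 1) ⊗ (1, 0) ⊗ (-4, 0, -12) + (1, 0) ⊗ (1, 1) ⊗ (-12, 12, 6), so rank(T) ≤ 2.
These bounds meet, so rank(T) = 2.
Check entry T[1,1,2] = 12: (1)·(1)·(0) + (1)·(1)·(12) = 12.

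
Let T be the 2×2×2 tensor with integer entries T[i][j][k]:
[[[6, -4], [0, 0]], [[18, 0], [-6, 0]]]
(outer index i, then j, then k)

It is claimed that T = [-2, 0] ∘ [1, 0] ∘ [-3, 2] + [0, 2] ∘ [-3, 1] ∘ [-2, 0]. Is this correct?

No

Reconstruct entry (1,0,0) from the claimed factors: Σₗ aₗ[1]bₗ[0]cₗ[0] = (0)·(1)·(-3) + (2)·(-3)·(-2) = 12, but T[1,0,0] = 18. The claim is false.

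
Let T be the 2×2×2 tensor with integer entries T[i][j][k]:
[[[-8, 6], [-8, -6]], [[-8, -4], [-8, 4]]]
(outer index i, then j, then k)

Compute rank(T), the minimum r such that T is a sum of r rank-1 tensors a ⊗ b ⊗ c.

2

Lower bound: the mode-2 unfolding of T (rows indexed by j, columns by (i,k) = (0,0), (0,1), (1,0), (1,1)) is [[-8, 6, -8, -4], [-8, -6, -8, 4]].
There the 2×2 minor on rows j ∈ {0, 1}, columns (i,k) ∈ {(0,0), (0,1)} is det [[-8, 6], [-8, -6]] = 96 ≠ 0, so this unfolding has rank ≥ 2; CP rank is at least every unfolding rank, so rank(T) ≥ 2. (Unfolding ranks only ever bound the CP rank from below — rank(T) can be strictly larger than all of them — so the matching upper bound has to come from an explicit 2-term decomposition.)
Upper bound — finding two terms. Write S_k = T[:,:,k] for the frontal slices: S₀ = [[-8, -8], [-8, -8]], S₁ = [[6, -6], [-4, 4]].
If T = a₁ ⊗ b₁ ⊗ c₁ + a₂ ⊗ b₂ ⊗ c₂ then each S_k = c₁[k]·a₁b₁ᵀ + c₂[k]·a₂b₂ᵀ. S₀ and S₁ are linearly independent, so a₁b₁ᵀ and a₂b₂ᵀ must span the same plane of matrices: they are the rank-1 matrices of the form x·S₀ + y·S₁.
det(x·S₀ + y·S₁) is −160·xy = (-160)·(y)(x), vanishing at (x:y) = (1:0) and (0:1).
M₁ = S₀ = [[-8, -8], [-8, -8]] = (-8)·(1, 1)(1, 1)ᵀ and M₂ = S₁ = [[6, -6], [-4, 4]] = 2·(3, -2)(1, -1)ᵀ, so take a₁ = (1, 1), b₁ = (1, 1), a₂ = (3, -2), b₂ = (1, -1).
Each slice is an integer combination of E₁ = a₁b₁ᵀ and E₂ = a₂b₂ᵀ: S₀ = −8·E₁, S₁ = 2·E₂; reading off coefficients, c₁ = (-8, 0) and c₂ = (0, 2).
Hence T = (1, 1) ⊗ (1, 1) ⊗ (-8, 0) + (3, -2) ⊗ (1, -1) ⊗ (0, 2), so rank(T) ≤ 2.
These bounds meet, so rank(T) = 2.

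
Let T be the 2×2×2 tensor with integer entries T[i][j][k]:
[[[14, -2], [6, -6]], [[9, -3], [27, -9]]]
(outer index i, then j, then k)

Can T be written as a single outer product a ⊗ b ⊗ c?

The mode-2 unfolding of T (rows indexed by j, columns by (i,k) = (0,0), (0,1), (1,0), (1,1)) is [[14, -2, 9, -3], [6, -6, 27, -9]].
There the 2×2 minor on rows j ∈ {0, 1}, columns (i,k) ∈ {(0,0), (0,1)} is det [[14, -2], [6, -6]] = -72 ≠ 0, so this unfolding has rank ≥ 2; CP rank is at least every unfolding rank, so rank(T) ≥ 2.
In particular rank(T) ≥ 2 > 1, so T is not rank-1.

No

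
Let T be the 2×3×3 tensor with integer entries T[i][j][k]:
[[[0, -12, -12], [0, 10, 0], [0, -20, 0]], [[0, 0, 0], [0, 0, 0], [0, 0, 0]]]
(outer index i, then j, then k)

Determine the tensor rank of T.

2

Lower bound: the mode-3 unfolding of T (rows indexed by k, columns by (i,j) = (0,0), (0,1), (0,2), (1,0), (1,1), (1,2)) is [[0, 0, 0, 0, 0, 0], [-12, 10, -20, 0, 0, 0], [-12, 0, 0, 0, 0, 0]].
There the 2×2 minor on rows k ∈ {1, 2}, columns (i,j) ∈ {(0,0), (0,1)} is det [[-12, 10], [-12, 0]] = 120 ≠ 0, so this unfolding has rank ≥ 2; CP rank is at least every unfolding rank, so rank(T) ≥ 2. (Unfolding ranks only ever bound the CP rank from below — rank(T) can be strictly larger than all of them — so the matching upper bound has to come from an explicit 2-term decomposition.)
Upper bound — finding two terms. Every mode-1 slice of T is a multiple of one matrix: T[i,:,:] = a[i]·M with a = [1, 0] and M = [[0, -12, -12], [0, 10, 0], [0, -20, 0]] (rows indexed by j, columns by k). So it suffices to write M as a sum of two rank-1 matrices.
The rows of M satisfy (row 2) = −2·(row 1), so splitting by rows, M = [1, 0, 0][0, -12, -12]ᵀ + [0, 1, -2][0, 10, 0]ᵀ.
Hence T = [1, 0] ⊗ [1, 0, 0] ⊗ [0, -12, -12] + [1, 0] ⊗ [0, 1, -2] ⊗ [0, 10, 0], so rank(T) ≤ 2.
These bounds meet, so rank(T) = 2.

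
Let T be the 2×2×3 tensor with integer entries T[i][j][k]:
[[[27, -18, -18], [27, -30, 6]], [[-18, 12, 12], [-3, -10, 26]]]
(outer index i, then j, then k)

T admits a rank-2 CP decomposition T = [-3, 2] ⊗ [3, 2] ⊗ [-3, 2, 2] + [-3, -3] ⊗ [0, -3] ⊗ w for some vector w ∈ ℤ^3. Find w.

Subtract the known terms from T to get the rank-1 residual R = [-3, -3] ⊗ [0, -3] ⊗ w, so R[i,j,k] = a[i]·b[j]·w[k]. Pick indices with nonzero a[0]·b[1] = (-3)·(-3) = 9. Only the fibre through (0,1,·) is needed: R[0,1,:] = T[0,1,:] − Σₗ aₗ[0]bₗ[1]cₗ = [27, -30, 6] − (-3)·(2)·[-3, 2, 2] = [9, -18, 18]. Then w[k] = R[0,1,k] / 9 for each k, giving w = [9, -18, 18] / 9 = [1, -2, 2].

w = [1, -2, 2]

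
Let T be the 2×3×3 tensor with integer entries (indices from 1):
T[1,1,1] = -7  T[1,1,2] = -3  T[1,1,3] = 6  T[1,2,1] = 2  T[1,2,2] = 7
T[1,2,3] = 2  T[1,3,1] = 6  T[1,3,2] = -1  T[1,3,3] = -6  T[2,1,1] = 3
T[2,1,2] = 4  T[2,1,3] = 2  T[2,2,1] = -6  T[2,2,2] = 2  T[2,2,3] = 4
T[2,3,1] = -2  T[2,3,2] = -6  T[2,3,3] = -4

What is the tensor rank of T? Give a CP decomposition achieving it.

Lower bound: the mode-2 unfolding of T (rows indexed by j, columns by (i,k) = (1,1), (1,2), (1,3), (2,1), (2,2), (2,3)) is [[-7, -3, 6, 3, 4, 2], [2, 7, 2, -6, 2, 4], [6, -1, -6, -2, -6, -4]].
There the 3×3 minor on rows j ∈ {1, 2, 3}, columns (i,k) ∈ {(1,1), (1,2), (1,3)} is det [[-7, -3, 6], [2, 7, 2], [6, -1, -6]] = -56 ≠ 0, so this unfolding has rank ≥ 3; CP rank is at least every unfolding rank, so rank(T) ≥ 3. (This is only a lower bound: in general the CP rank may exceed every unfolding rank, so we still need to exhibit 3 rank-1 terms summing to T.)
Upper bound: T is a sum of 3 rank-1 terms, T = [1, -2] ⊗ [1, -1, -1] ⊗ [-2, -1, 0] + [1, 0] ⊗ [2, -1, -1] ⊗ [-2, -2, 2] + [1, 1] ⊗ [1, 2, -2] ⊗ [-1, 2, 2] (written with every a and b primitive with positive leading entry and the scale carried by c; CP decompositions are not unique, and this one is verified by expanding entrywise), so rank(T) ≤ 3.
These bounds meet, so rank(T) = 3.
Check entry T[2,2,1] = -6: (-2)·(-1)·(-2) + (0)·(-1)·(-2) + (1)·(2)·(-1) = -6.

rank(T) = 3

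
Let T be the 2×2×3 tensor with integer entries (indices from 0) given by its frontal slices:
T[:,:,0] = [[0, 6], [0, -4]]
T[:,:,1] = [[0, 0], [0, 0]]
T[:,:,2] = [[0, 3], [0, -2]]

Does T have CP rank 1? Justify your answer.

If T = a ⊗ b ⊗ c then every fibre of T is a multiple of the corresponding factor, so read the factors off the fibres through the nonzero entry T[0,1,0] = 6.
The mode-1 fibre T[:,1,0] = [6, -4] gives a = [3, -2] (primitive direction); the mode-2 fibre T[0,:,0] = [0, 6] gives b = [0, 1]; then c[k] = T[0,1,k] / (a[0]·b[1]) = [6, 0, 3] / 3 = [2, 0, 1].
Expanding [3, -2] ⊗ [0, 1] ⊗ [2, 0, 1] reproduces all 12 entries of T, so T = [3, -2] ⊗ [0, 1] ⊗ [2, 0, 1] and rank(T) ≤ 1.
Equivalently every frontal slice T[:,:,k] is c[k] times the rank-1 matrix [3, -2] ⊗ [0, 1]. So T has rank 1 (it is nonzero).

Yes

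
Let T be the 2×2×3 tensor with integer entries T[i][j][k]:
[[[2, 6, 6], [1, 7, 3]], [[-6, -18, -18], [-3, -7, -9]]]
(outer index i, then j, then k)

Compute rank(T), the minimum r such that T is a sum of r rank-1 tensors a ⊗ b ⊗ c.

2

Lower bound: the mode-3 unfolding of T (rows indexed by k, columns by (i,j) = (0,0), (0,1), (1,0), (1,1)) is [[2, 1, -6, -3], [6, 7, -18, -7], [6, 3, -18, -9]].
There the 2×2 minor on rows k ∈ {0, 1}, columns (i,j) ∈ {(0,0), (0,1)} is det [[2, 1], [6, 7]] = 8 ≠ 0, so this unfolding has rank ≥ 2; CP rank is at least every unfolding rank, so rank(T) ≥ 2. (Unfolding ranks only ever bound the CP rank from below — rank(T) can be strictly larger than all of them — so the matching upper bound has to come from an explicit 2-term decomposition.)
Upper bound — finding two terms. Write S_k = T[:,:,k] for the frontal slices: S₀ = [[2, 1], [-6, -3]], S₁ = [[6, 7], [-18, -7]], S₂ = [[6, 3], [-18, -9]].
If T = a₁ ⊗ b₁ ⊗ c₁ + a₂ ⊗ b₂ ⊗ c₂ then each S_k = c₁[k]·a₁b₁ᵀ + c₂[k]·a₂b₂ᵀ. S₀ and S₁ are linearly independent, so a₁b₁ᵀ and a₂b₂ᵀ must span the same plane of matrices: they are the rank-1 matrices of the form x·S₀ + y·S₁.
det(x·S₀ + y·S₁) is 28·xy + 84·y² = 28·(x + 3·y)(y), vanishing at (x:y) = (3:-1) and (1:0).
M₁ = 3·S₀ − S₁ = [[0, -4], [0, -2]] = (-2)·[2, 1][0, 1]ᵀ and M₂ = S₀ = [[2, 1], [-6, -3]] = [1, -3][2, 1]ᵀ, so take a₁ = [2, 1], b₁ = [0, 1], a₂ = [1, -3], b₂ = [2, 1].
Each slice is an integer combination of E₁ = a₁b₁ᵀ and E₂ = a₂b₂ᵀ: S₀ = E₂, S₁ = 2·E₁ + 3·E₂, S₂ = 3·E₂; reading off coefficients, c₁ = [0, 2, 0] and c₂ = [1, 3, 3].
Hence T = [2, 1] ⊗ [0, 1] ⊗ [0, 2, 0] + [1, -3] ⊗ [2, 1] ⊗ [1, 3, 3], so rank(T) ≤ 2.
These bounds meet, so rank(T) = 2.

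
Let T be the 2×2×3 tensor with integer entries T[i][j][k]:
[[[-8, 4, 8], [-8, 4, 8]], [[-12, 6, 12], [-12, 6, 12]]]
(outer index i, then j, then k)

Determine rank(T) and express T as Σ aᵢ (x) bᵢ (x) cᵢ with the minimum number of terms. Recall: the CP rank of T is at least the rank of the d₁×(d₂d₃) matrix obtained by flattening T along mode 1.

Lower bound: T ≠ 0 (e.g. T[0,0,0] = -8), so rank(T) ≥ 1.
Upper bound: if T = a (x) b (x) c then every fibre of T is a multiple of the corresponding factor, so read the factors off the fibres through the nonzero entry T[0,0,0] = -8.
The mode-1 fibre T[:,0,0] = [-8, -12] gives a = (2, 3) (primitive direction); the mode-2 fibre T[0,:,0] = [-8, -8] gives b = (1, 1); then c[k] = T[0,0,k] / (a[0]·b[0]) = [-8, 4, 8] / 2 = (-4, 2, 4).
Expanding (2, 3) (x) (1, 1) (x) (-4, 2, 4) reproduces all 12 entries of T, so T = (2, 3) (x) (1, 1) (x) (-4, 2, 4) and rank(T) ≤ 1.
These bounds meet, so rank(T) = 1.
Check entry T[1,1,0] = -12: (3)·(1)·(-4) = -12.

rank(T) = 1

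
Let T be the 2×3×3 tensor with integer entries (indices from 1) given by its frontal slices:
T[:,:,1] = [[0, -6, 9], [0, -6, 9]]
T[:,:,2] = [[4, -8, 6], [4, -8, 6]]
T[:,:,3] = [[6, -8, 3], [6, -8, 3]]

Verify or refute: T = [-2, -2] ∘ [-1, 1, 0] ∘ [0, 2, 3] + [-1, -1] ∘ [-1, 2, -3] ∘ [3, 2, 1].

No

Reconstruct entry (1,1,1) from the claimed factors: Σₗ aₗ[1]bₗ[1]cₗ[1] = (-2)·(-1)·(0) + (-1)·(-1)·(3) = 3, but T[1,1,1] = 0. The claim is false.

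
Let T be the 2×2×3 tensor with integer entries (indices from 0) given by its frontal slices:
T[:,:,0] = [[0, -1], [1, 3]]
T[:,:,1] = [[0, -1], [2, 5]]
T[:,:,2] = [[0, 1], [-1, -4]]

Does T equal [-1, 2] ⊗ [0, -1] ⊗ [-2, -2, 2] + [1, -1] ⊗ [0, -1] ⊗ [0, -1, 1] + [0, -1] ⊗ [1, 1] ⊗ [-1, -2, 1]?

Reconstruct entry (0,1,0) from the claimed factors: Σₗ aₗ[0]bₗ[1]cₗ[0] = (-1)·(-1)·(-2) + (1)·(-1)·(0) + (0)·(1)·(-1) = -2, but T[0,1,0] = -1. The claim is false.

No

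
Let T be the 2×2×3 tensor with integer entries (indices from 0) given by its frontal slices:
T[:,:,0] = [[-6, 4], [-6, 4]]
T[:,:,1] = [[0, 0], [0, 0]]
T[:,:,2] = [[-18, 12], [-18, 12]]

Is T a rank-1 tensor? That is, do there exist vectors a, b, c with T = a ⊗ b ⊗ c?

The mode-1 fibre T[:,0,0] = [-6, -6] gives a = [1, 1] (primitive direction); the mode-2 fibre T[0,:,0] = [-6, 4] gives b = [3, -2]; then c[k] = T[0,0,k] / (a[0]·b[0]) = [-6, 0, -18] / 3 = [-2, 0, -6].
Expanding [1, 1] ⊗ [3, -2] ⊗ [-2, 0, -6] reproduces all 12 entries of T, so T = [1, 1] ⊗ [3, -2] ⊗ [-2, 0, -6] and rank(T) ≤ 1.
Equivalently every frontal slice T[:,:,k] is c[k] times the rank-1 matrix [1, 1] ⊗ [3, -2]. So T has rank 1 (it is nonzero).

Yes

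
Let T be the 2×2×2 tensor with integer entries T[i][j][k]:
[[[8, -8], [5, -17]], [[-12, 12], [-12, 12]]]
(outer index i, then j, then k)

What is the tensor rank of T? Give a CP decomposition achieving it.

rank(T) = 2

Lower bound: the mode-3 unfolding of T (rows indexed by k, columns by (i,j) = (0,0), (0,1), (1,0), (1,1)) is [[8, 5, -12, -12], [-8, -17, 12, 12]].
There the 2×2 minor on rows k ∈ {0, 1}, columns (i,j) ∈ {(0,0), (0,1)} is det [[8, 5], [-8, -17]] = -96 ≠ 0, so this unfolding has rank ≥ 2; CP rank is at least every unfolding rank, so rank(T) ≥ 2. (Flattening ranks never certify an upper bound on CP rank; for that we must actually write T with 2 rank-1 terms.)
Upper bound — finding two terms. Write S_k = T[:,:,k] for the frontal slices: S₀ = [[8, 5], [-12, -12]], S₁ = [[-8, -17], [12, 12]].
If T = a₁ ∘ b₁ ∘ c₁ + a₂ ∘ b₂ ∘ c₂ then each S_k = c₁[k]·a₁b₁ᵀ + c₂[k]·a₂b₂ᵀ. S₀ and S₁ are linearly independent, so a₁b₁ᵀ and a₂b₂ᵀ must span the same plane of matrices: they are the rank-1 matrices of the form x·S₀ + y·S₁.
det(x·S₀ + y·S₁) is −36·x² − 72·xy + 108·y² = (-36)·(x + 3·y)(x − y), vanishing at (x:y) = (3:-1) and (1:1).
M₁ = 3·S₀ − S₁ = [[32, 32], [-48, -48]] = 16·(2, -3)(1, 1)ᵀ and M₂ = S₀ + S₁ = [[0, -12], [0, 0]] = (-12)·(1, 0)(0, 1)ᵀ, so take a₁ = (2, -3), b₁ = (1, 1), a₂ = (1, 0), b₂ = (0, 1).
Each slice is an integer combination of E₁ = a₁b₁ᵀ and E₂ = a₂b₂ᵀ: S₀ = 4·E₁ − 3·E₂, S₁ = −4·E₁ − 9·E₂; reading off coefficients, c₁ = (4, -4) and c₂ = (-3, -9).
Hence T = (2, -3) ∘ (1, 1) ∘ (4, -4) + (1, 0) ∘ (0, 1) ∘ (-3, -9), so rank(T) ≤ 2.
These bounds meet, so rank(T) = 2.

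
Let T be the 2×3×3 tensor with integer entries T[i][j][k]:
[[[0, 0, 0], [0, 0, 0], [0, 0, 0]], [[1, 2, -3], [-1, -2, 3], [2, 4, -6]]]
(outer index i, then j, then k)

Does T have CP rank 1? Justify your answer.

Yes

If T = a ⊗ b ⊗ c then every fibre of T is a multiple of the corresponding factor, so read the factors off the fibres through the nonzero entry T[1,0,0] = 1.
The mode-1 fibre T[:,0,0] = [0, 1] gives a = (0, 1) (primitive direction); the mode-2 fibre T[1,:,0] = [1, -1, 2] gives b = (1, -1, 2); then c[k] = T[1,0,k] / (a[1]·b[0]) = [1, 2, -3] / 1 = (1, 2, -3).
Expanding (0, 1) ⊗ (1, -1, 2) ⊗ (1, 2, -3) reproduces all 18 entries of T, so T = (0, 1) ⊗ (1, -1, 2) ⊗ (1, 2, -3) and rank(T) ≤ 1.
Equivalently every frontal slice T[:,:,k] is c[k] times the rank-1 matrix (0, 1) ⊗ (1, -1, 2). So T has rank 1 (it is nonzero).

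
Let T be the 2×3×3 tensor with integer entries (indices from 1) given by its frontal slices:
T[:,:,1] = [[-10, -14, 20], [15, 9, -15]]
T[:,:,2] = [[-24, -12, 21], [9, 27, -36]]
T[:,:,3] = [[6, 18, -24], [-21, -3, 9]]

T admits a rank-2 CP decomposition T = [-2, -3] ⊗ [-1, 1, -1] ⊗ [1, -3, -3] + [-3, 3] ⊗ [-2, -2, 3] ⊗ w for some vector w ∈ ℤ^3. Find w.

Subtract the known terms from T to get the rank-1 residual R = [-3, 3] ⊗ [-2, -2, 3] ⊗ w, so R[i,j,k] = a[i]·b[j]·w[k]. Pick indices with nonzero a[1]·b[1] = (-3)·(-2) = 6. Only the fibre through (1,1,·) is needed: R[1,1,:] = T[1,1,:] − Σₗ aₗ[1]bₗ[1]cₗ = [-10, -24, 6] − (-2)·(-1)·[1, -3, -3] = [-12, -18, 12]. Then w[k] = R[1,1,k] / 6 for each k, giving w = [-12, -18, 12] / 6 = [-2, -3, 2].

w = [-2, -3, 2]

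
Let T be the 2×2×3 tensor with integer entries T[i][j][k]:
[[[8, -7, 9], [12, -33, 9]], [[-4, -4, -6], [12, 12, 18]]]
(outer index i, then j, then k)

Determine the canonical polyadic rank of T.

Lower bound: the mode-1 unfolding of T (rows indexed by i, columns by (j,k) = (0,0), (0,1), (0,2), (1,0), (1,1), (1,2)) is [[8, -7, 9, 12, -33, 9], [-4, -4, -6, 12, 12, 18]].
There the 2×2 minor on rows i ∈ {0, 1}, columns (j,k) ∈ {(0,0), (0,1)} is det [[8, -7], [-4, -4]] = -60 ≠ 0, so this unfolding has rank ≥ 2; CP rank is at least every unfolding rank, so rank(T) ≥ 2. (This is only a lower bound: in general the CP rank may exceed every unfolding rank, so we still need to exhibit 2 rank-1 terms summing to T.)
Upper bound — finding two terms. Write S_k = T[:,:,k] for the frontal slices: S₀ = [[8, 12], [-4, 12]], S₁ = [[-7, -33], [-4, 12]], S₂ = [[9, 9], [-6, 18]].
If T = a₁ ⊗ b₁ ⊗ c₁ + a₂ ⊗ b₂ ⊗ c₂ then each S_k = c₁[k]·a₁b₁ᵀ + c₂[k]·a₂b₂ᵀ. S₀ and S₁ are linearly independent, so a₁b₁ᵀ and a₂b₂ᵀ must span the same plane of matrices: they are the rank-1 matrices of the form x·S₀ + y·S₁.
det(x·S₀ + y·S₁) is 144·x² − 72·xy − 216·y² = 72·(2·x − 3·y)(x + y), vanishing at (x:y) = (3:2) and (1:-1).
M₁ = 3·S₀ + 2·S₁ = [[10, -30], [-20, 60]] = 10·(1, -2)(1, -3)ᵀ and M₂ = S₀ − S₁ = [[15, 45], [0, 0]] = 15·(1, 0)(1, 3)ᵀ, so take a₁ = (1, -2), b₁ = (1, -3), a₂ = (1, 0), b₂ = (1, 3).
Each slice is an integer combination of E₁ = a₁b₁ᵀ and E₂ = a₂b₂ᵀ: S₀ = 2·E₁ + 6·E₂, S₁ = 2·E₁ − 9·E₂, S₂ = 3·E₁ + 6·E₂; reading off coefficients, c₁ = (2, 2, 3) and c₂ = (6, -9, 6).
Hence T = (1, -2) ⊗ (1, -3) ⊗ (2, 2, 3) + (1, 0) ⊗ (1, 3) ⊗ (6, -9, 6), so rank(T) ≤ 2.
These bounds meet, so rank(T) = 2.

2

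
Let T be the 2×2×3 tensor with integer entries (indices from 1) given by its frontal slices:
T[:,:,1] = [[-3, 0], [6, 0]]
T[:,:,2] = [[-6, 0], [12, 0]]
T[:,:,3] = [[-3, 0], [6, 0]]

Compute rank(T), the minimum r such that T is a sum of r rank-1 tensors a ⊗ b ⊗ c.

Lower bound: T ≠ 0 (e.g. T[1,1,1] = -3), so rank(T) ≥ 1.
Upper bound: if T = a ⊗ b ⊗ c then every fibre of T is a multiple of the corresponding factor, so read the factors off the fibres through the nonzero entry T[1,1,1] = -3.
The mode-1 fibre T[:,1,1] = [-3, 6] gives a = [1, -2] (primitive direction); the mode-2 fibre T[1,:,1] = [-3, 0] gives b = [1, 0]; then c[k] = T[1,1,k] / (a[1]·b[1]) = [-3, -6, -3] / 1 = [-3, -6, -3].
Expanding [1, -2] ⊗ [1, 0] ⊗ [-3, -6, -3] reproduces all 12 entries of T, so T = [1, -2] ⊗ [1, 0] ⊗ [-3, -6, -3] and rank(T) ≤ 1.
These bounds meet, so rank(T) = 1.
Check entry T[1,1,3] = -3: (1)·(1)·(-3) = -3.

1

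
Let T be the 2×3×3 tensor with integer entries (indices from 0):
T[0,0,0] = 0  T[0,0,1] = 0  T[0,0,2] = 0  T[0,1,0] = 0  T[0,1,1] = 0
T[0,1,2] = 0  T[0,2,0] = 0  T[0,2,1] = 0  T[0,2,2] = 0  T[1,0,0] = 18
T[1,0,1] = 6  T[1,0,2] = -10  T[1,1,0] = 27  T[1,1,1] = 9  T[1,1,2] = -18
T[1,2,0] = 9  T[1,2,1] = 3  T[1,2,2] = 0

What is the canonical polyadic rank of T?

2

Lower bound: the mode-2 unfolding of T (rows indexed by j, columns by (i,k) = (0,0), (0,1), (0,2), (1,0), (1,1), (1,2)) is [[0, 0, 0, 18, 6, -10], [0, 0, 0, 27, 9, -18], [0, 0, 0, 9, 3, 0]].
There the 2×2 minor on rows j ∈ {0, 1}, columns (i,k) ∈ {(1,0), (1,2)} is det [[18, -10], [27, -18]] = -54 ≠ 0, so this unfolding has rank ≥ 2; CP rank is at least every unfolding rank, so rank(T) ≥ 2. (Unfolding ranks only ever bound the CP rank from below — rank(T) can be strictly larger than all of them — so the matching upper bound has to come from an explicit 2-term decomposition.)
Upper bound — finding two terms. Every mode-1 slice of T is a multiple of one matrix: T[i,:,:] = a[i]·M with a = (0, 1) and M = [[18, 6, -10], [27, 9, -18], [9, 3, 0]] (rows indexed by j, columns by k). So it suffices to write M as a sum of two rank-1 matrices.
The columns of M satisfy (column 0) = 3·(column 1), so splitting by columns, M = (6, 9, 3)(3, 1, 0)ᵀ + (-10, -18, 0)(0, 0, 1)ᵀ.
Hence T = (0, 1) ⊗ (6, 9, 3) ⊗ (3, 1, 0) + (0, 1) ⊗ (-10, -18, 0) ⊗ (0, 0, 1), so rank(T) ≤ 2.
These bounds meet, so rank(T) = 2.
Check entry T[1,2,0] = 9: (1)·(3)·(3) + (1)·(0)·(0) = 9.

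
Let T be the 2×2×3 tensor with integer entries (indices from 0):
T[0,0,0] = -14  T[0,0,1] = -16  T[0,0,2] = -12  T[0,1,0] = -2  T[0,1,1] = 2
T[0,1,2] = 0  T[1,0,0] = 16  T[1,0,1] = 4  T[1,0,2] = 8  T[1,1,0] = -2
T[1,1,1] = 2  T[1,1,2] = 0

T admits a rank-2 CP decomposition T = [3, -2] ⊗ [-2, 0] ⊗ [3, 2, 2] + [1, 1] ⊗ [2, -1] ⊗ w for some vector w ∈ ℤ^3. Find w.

w = [2, -2, 0]

Subtract the known terms from T to get the rank-1 residual R = [1, 1] ⊗ [2, -1] ⊗ w, so R[i,j,k] = a[i]·b[j]·w[k]. Pick indices with nonzero a[0]·b[0] = (1)·(2) = 2. Only the fibre through (0,0,·) is needed: R[0,0,:] = T[0,0,:] − Σₗ aₗ[0]bₗ[0]cₗ = [-14, -16, -12] − (3)·(-2)·[3, 2, 2] = [4, -4, 0]. Then w[k] = R[0,0,k] / 2 for each k, giving w = [4, -4, 0] / 2 = [2, -2, 0].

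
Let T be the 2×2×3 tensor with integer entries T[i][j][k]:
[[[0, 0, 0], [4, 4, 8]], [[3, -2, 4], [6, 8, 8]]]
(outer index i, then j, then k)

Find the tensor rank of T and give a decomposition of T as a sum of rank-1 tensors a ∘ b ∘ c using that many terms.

Lower bound: the mode-3 unfolding of T (rows indexed by k, columns by (i,j) = (0,0), (0,1), (1,0), (1,1)) is [[0, 4, 3, 6], [0, 4, -2, 8], [0, 8, 4, 8]].
There the 3×3 minor on rows k ∈ {0, 1, 2}, columns (i,j) ∈ {(0,1), (1,0), (1,1)} is det [[4, 3, 6], [4, -2, 8], [8, 4, 8]] = 96 ≠ 0, so this unfolding has rank ≥ 3; CP rank is at least every unfolding rank, so rank(T) ≥ 3. (This is only a lower bound: in general the CP rank may exceed every unfolding rank, so we still need to exhibit 3 rank-1 terms summing to T.)
Upper bound: T is a sum of 3 rank-1 terms, T = [0, 1] ∘ [1, 0] ∘ [2, -4, 4] + [0, 1] ∘ [1, 2] ∘ [1, 2, 0] + [1, 1] ∘ [0, 1] ∘ [4, 4, 8] (one valid choice — decompositions are not unique — normalised so each a, b is primitive with positive first nonzero entry; check it by expanding all entries), so rank(T) ≤ 3.
These bounds meet, so rank(T) = 3.

rank(T) = 3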